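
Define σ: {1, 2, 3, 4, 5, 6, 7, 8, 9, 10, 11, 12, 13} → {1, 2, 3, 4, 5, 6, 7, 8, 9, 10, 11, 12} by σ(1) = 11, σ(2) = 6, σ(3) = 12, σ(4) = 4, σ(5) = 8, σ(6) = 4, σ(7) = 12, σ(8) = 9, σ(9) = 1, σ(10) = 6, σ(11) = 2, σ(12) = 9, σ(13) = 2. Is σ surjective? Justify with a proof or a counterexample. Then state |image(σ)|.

No element maps to 3, so σ is not surjective.
The image of σ is {1, 2, 4, 6, 8, 9, 11, 12}, which has 8 elements.

8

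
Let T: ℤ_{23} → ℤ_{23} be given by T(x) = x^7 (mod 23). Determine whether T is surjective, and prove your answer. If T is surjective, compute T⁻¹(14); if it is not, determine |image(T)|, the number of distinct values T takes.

10

Since 23 is prime, the nonzero elements of ℤ_{23} form a cyclic group of order 22.
As gcd(7, 22) = 1, raising to the 7th power is a bijection on this group: if a^7 ≡ b^7 then (ab^{−1})^7 = 1, and the only element of order dividing gcd(7, 22) = 1 is 1, so a = b.
With T(0) = 0 this makes T injective on all of ℤ_{23}, hence bijective (finite equal-size domain and codomain). In particular T is surjective.
Since T is surjective, we find the preimage of 14. The inverse of x ↦ x^7 on (ℤ_{23})^× is x ↦ x^19, because 7·19 = 133 = 6·22 + 1 ≡ 1 (mod 22) and x^{22} = 1 for x ≠ 0 (Fermat). So T⁻¹(14) = 14^19 mod 23.
Repeated squaring mod 23: 14^1 ≡ 14, 14^2 ≡ 14² = 196 ≡ 12, 14^4 ≡ 12² = 144 ≡ 6, 14^8 ≡ 6² = 36 ≡ 13, 14^16 ≡ 13² = 169 ≡ 8. Since 19 = 16 + 2 + 1, 14^19 ≡ 8·12·14: 8·12 = 96 ≡ 4, then 4·14 = 56 ≡ 10. So 14^19 ≡ 10 (mod 23).
Hence T⁻¹(14) = 10.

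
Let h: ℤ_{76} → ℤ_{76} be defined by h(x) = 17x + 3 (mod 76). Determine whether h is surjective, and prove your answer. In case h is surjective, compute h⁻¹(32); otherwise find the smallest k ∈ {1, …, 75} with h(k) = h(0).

33

Since gcd(17, 76) = 1, 17 is invertible modulo 76. Euclid's algorithm: 76 = 4·17 + 8, 17 = 2·8 + 1; back-substituting gives 1 = 9·17 − 2·76, so 17⁻¹ ≡ 9 (mod 76).
Then y ↦ 9(y − 3) is a two-sided inverse to h, so every y ∈ ℤ_{76} has a preimage.
Therefore h is surjective.
Since h is surjective, we compute h⁻¹(32): solve 17x + 3 ≡ 32 (mod 76), i.e. 17x ≡ 29 (mod 76).
Multiplying by 17⁻¹ = 9 gives x ≡ 9·29 = 261 = 3·76 + 33 ≡ 33 (mod 76).
Check: h(33) = 17·33 + 3 = 564 = 7·76 + 32 ≡ 32 (mod 76).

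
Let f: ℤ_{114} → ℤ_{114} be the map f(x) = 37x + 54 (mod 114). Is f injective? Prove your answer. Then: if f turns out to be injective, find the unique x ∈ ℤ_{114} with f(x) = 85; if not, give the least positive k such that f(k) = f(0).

Suppose f(a) = f(b) in ℤ_{114}. Then 37a + 54 ≡ 37b + 54 (mod 114), therefore 37(a − b) ≡ 0 (mod 114).
Since gcd(37, 114) = 1, 37 is invertible modulo 114, hence a − b ≡ 0 (mod 114), i.e. a = b.
Therefore f is injective.
We now compute 37⁻¹ mod 114 explicitly. Euclid's algorithm: 114 = 3·37 + 3, 37 = 12·3 + 1; back-substituting gives 1 = 37·37 − 12·114, so 37⁻¹ ≡ 37 (mod 114).
Since f is injective, we compute f⁻¹(85): solve 37x + 54 ≡ 85 (mod 114), i.e. 37x ≡ 31 (mod 114).
Multiplying by 37⁻¹ = 37 gives x ≡ 37·31 = 1147 = 10·114 + 7 ≡ 7 (mod 114).
Check: f(7) = 37·7 + 54 = 313 = 2·114 + 85 ≡ 85 (mod 114).

7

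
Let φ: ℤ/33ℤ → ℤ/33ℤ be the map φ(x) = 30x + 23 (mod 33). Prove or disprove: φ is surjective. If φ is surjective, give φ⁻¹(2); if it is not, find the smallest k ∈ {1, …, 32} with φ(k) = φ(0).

11

Since gcd(30, 33) = 3, we have 30x ≡ 0 (mod 3) for all x, so φ(x) ≡ 2 (mod 3).
But 0 ≢ 2 (mod 3), so 0 ∈ ℤ/33ℤ has no preimage. Therefore φ is not surjective.
Since φ is not surjective, we find the least positive k with φ(k) = φ(0): this means 30k ≡ 0 (mod 33), i.e. 33 ∣ 30k. Since gcd(30, 33) = 3, dividing through by 3 this holds exactly when 11 ∣ 10k, and as gcd(10, 11) = 1, exactly when 11 ∣ k.
The smallest positive such k is 11.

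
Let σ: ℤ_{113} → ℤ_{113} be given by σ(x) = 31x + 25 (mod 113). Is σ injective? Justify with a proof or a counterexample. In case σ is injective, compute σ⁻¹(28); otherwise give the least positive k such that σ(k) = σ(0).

73

If σ(s) = σ(t), then 31s ≡ 31t (mod 113). Because gcd(31, 113) = 1, we may cancel 31 to get s ≡ t (mod 113).
Hence σ is injective.
We now compute 31⁻¹ mod 113 explicitly. Euclid's algorithm: 113 = 3·31 + 20, 31 = 1·20 + 11, 20 = 1·11 + 9, 11 = 1·9 + 2, 9 = 4·2 + 1; back-substituting gives 1 = 62·31 − 17·113, so 31⁻¹ ≡ 62 (mod 113).
Since σ is injective, we find σ⁻¹(28): we need 31x ≡ 28 − 25 ≡ 3 (mod 113). Using 31⁻¹ = 62: x ≡ 62·3 = 186 = 1·113 + 73, so x = 73.
Check: σ(73) = 31·73 + 25 = 2288 = 20·113 + 28 ≡ 28 (mod 113).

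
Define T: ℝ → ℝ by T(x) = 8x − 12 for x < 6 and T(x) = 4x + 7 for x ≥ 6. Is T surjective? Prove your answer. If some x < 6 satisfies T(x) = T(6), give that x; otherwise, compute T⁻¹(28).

Both pieces are strictly increasing (slopes 8 and 4), so each is injective on its own interval.
The left piece maps (−∞, 6) onto (−∞, 36); the right piece maps [6, ∞) onto [31, ∞).
The union (−∞, 36) ∪ [31, ∞) covers ℝ, so T is surjective.
For the follow-up: the images overlap, so an x < 6 with T(x) = T(6) exists. T(6) = 31; solving 8x − 12 = 31 for x < 6 gives x = (31 + 12)/8 = 43/8.

43/8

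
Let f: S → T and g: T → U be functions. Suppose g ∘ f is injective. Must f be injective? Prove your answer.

injective

Suppose f(x_1) = f(x_2). Applying g: (g ∘ f)(x_1) = (g ∘ f)(x_2). Since g ∘ f is injective, x_1 = x_2. So f is injective.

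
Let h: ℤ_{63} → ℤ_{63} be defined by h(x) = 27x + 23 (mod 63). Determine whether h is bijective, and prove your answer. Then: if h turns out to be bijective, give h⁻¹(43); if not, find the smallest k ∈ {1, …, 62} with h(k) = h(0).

7

We have gcd(27, 63) = 9 > 1. Taking a = 0 and b = 7: h(0) = 23 and h(7) = 27·7 + 23 = 212 ≡ 23 (mod 63).
So h(0) = h(7) while 0 ≠ 7, so h is not injective, hence not bijective.
Since h is not bijective, we find the least positive k with h(k) = h(0): this means 27k ≡ 0 (mod 63), i.e. 63 ∣ 27k. Since gcd(27, 63) = 9, dividing through by 9 this holds exactly when 7 ∣ 3k, and as gcd(3, 7) = 1, exactly when 7 ∣ k.
The smallest positive such k is 7.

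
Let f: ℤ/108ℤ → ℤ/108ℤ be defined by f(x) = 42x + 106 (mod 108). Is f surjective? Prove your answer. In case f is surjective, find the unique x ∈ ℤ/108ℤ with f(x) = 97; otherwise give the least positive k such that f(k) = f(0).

Since gcd(42, 108) = 6, we have 42x ≡ 0 (mod 6) for all x, so f(x) ≡ 4 (mod 6).
But 0 ≢ 4 (mod 6), so 0 ∈ ℤ/108ℤ has no preimage. Therefore f is not surjective.
Since f is not surjective, we find the least positive k with f(k) = f(0): this means 42k ≡ 0 (mod 108), i.e. 108 ∣ 42k. Since gcd(42, 108) = 6, dividing through by 6 this holds exactly when 18 ∣ 7k, and as gcd(7, 18) = 1, exactly when 18 ∣ k.
The smallest positive such k is 18.

18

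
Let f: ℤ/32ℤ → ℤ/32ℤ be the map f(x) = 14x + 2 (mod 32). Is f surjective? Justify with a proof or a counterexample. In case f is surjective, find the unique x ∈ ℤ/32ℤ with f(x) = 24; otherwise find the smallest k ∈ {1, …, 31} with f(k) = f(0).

16

Since gcd(14, 32) = 2, we have 14x ≡ 0 (mod 2) for all x, so f(x) ≡ 0 (mod 2).
But 1 ≢ 0 (mod 2), so 1 ∈ ℤ/32ℤ has no preimage. Hence f is not surjective.
Since f is not surjective, we find the least positive k with f(k) = f(0): this means 14k ≡ 0 (mod 32), i.e. 32 ∣ 14k. Since gcd(14, 32) = 2, dividing through by 2 this holds exactly when 16 ∣ 7k, and as gcd(7, 16) = 1, exactly when 16 ∣ k.
The smallest positive such k is 16.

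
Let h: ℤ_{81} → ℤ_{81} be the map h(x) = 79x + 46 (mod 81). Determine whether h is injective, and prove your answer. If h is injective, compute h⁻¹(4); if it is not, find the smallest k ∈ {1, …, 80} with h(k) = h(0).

21

Recall: h is injective when h(s) = h(t) forces s = t.
Suppose h(s) = h(t) in ℤ_{81}. Then 79s + 46 ≡ 79t + 46 (mod 81), therefore 79(s − t) ≡ 0 (mod 81).
Since gcd(79, 81) = 1, 79 is invertible modulo 81, therefore s − t ≡ 0 (mod 81), i.e. s = t.
Thus h is injective.
We now compute 79⁻¹ mod 81 explicitly. Euclid's algorithm: 81 = 1·79 + 2, 79 = 39·2 + 1; back-substituting gives 1 = 40·79 − 39·81, so 79⁻¹ ≡ 40 (mod 81).
Since h is injective, we find h⁻¹(4): we need 79x ≡ 4 − 46 ≡ 39 (mod 81). Using 79⁻¹ = 40: x ≡ 40·39 = 1560 = 19·81 + 21, so x = 21.
Check: h(21) = 79·21 + 46 = 1705 = 21·81 + 4 ≡ 4 (mod 81).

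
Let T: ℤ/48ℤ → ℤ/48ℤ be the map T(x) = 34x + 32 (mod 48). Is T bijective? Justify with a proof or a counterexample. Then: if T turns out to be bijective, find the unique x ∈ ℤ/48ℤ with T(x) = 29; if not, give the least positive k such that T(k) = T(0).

We have gcd(34, 48) = 2 > 1. Taking u = 0 and v = 24: T(0) = 32 and T(24) = 34·24 + 32 = 848 ≡ 32 (mod 48).
So T(0) = T(24) while 0 ≠ 24, therefore T is not injective, hence not bijective.
Since T is not bijective, we find the least positive k with T(k) = T(0): this means 34k ≡ 0 (mod 48), i.e. 48 ∣ 34k. Since gcd(34, 48) = 2, dividing through by 2 this holds exactly when 24 ∣ 17k, and as gcd(17, 24) = 1, exactly when 24 ∣ k.
The smallest positive such k is 24.

24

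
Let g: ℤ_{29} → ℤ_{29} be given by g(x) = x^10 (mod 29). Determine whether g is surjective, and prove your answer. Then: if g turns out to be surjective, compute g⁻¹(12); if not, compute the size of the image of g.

g(14): Repeated squaring mod 29: 14^1 ≡ 14, 14^2 ≡ 14² = 196 ≡ 22, 14^4 ≡ 22² = 484 ≡ 20, 14^8 ≡ 20² = 400 ≡ 23. Since 10 = 8 + 2, 14^10 ≡ 23·22: 23·22 = 506 ≡ 13. So 14^10 ≡ 13 (mod 29).
g(15): Repeated squaring mod 29: 15^1 ≡ 15, 15^2 ≡ 15² = 225 ≡ 22, 15^4 ≡ 22² = 484 ≡ 20, 15^8 ≡ 20² = 400 ≡ 23. Since 10 = 8 + 2, 15^10 ≡ 23·22: 23·22 = 506 ≡ 13. So 15^10 ≡ 13 (mod 29).
So g(14) = g(15) = 13 while 14 ≠ 15, therefore g is not injective.
A non-injective map from the 29-element set ℤ_{29} to itself takes at most 28 distinct values, so it cannot be surjective. Thus g is not surjective.
Since g is not surjective, we determine |image(g)|. Computing x^10 mod 29 for each x (by repeated squaring, reducing mod 29 at every step), the values g(0), g(1), …, g(28) are: 0, 1, 9, 5, 23, 20, 16, 24, 4, 25, 6, 22, 28, 7, 13, 13, 7, 28, 22, 6, 25, 4, 24, 16, 20, 23, 5, 9, 1.
The distinct values are {0, 1, 4, 5, 6, 7, 9, 13, 16, 20, 22, 23, 24, 25, 28}; there are 15 of them.

15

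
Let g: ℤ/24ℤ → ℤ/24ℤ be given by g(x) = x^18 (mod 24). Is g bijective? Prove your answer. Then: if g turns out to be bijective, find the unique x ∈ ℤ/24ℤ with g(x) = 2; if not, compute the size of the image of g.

4

g(2): Repeated squaring mod 24: 2^1 ≡ 2, 2^2 ≡ 2² = 4, 2^4 ≡ 4² = 16, 2^8 ≡ 16² = 256 ≡ 16, 2^16 ≡ 16² = 256 ≡ 16. Since 18 = 16 + 2, 2^18 ≡ 16·4: 16·4 = 64 ≡ 16. So 2^18 ≡ 16 (mod 24).
g(4): Repeated squaring mod 24: 4^1 ≡ 4, 4^2 ≡ 4² = 16, 4^4 ≡ 16² = 256 ≡ 16, 4^8 ≡ 16² = 256 ≡ 16, 4^16 ≡ 16² = 256 ≡ 16. Since 18 = 16 + 2, 4^18 ≡ 16·16: 16·16 = 256 ≡ 16. So 4^18 ≡ 16 (mod 24).
So g(2) = g(4) = 16 while 2 ≠ 4, so g is not injective, hence not bijective.
Since g is not bijective, we determine |image(g)|. Computing x^18 mod 24 for each x (by repeated squaring, reducing mod 24 at every step), the values g(0), g(1), …, g(23) are: 0, 1, 16, 9, 16, 1, 0, 1, 16, 9, 16, 1, 0, 1, 16, 9, 16, 1, 0, 1, 16, 9, 16, 1.
The distinct values are {0, 1, 9, 16}; there are 4 of them.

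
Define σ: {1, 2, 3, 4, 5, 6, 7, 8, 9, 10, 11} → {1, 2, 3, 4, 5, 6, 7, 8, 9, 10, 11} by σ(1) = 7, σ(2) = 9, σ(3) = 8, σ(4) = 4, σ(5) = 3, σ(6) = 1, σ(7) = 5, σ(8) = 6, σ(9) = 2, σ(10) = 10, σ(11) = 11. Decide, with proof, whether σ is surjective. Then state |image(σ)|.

Every element of the codomain has a preimage: 1 = σ(6), 2 = σ(9), 3 = σ(5), 4 = σ(4), 5 = σ(7), 6 = σ(8), 7 = σ(1), 8 = σ(3), 9 = σ(2), 10 = σ(10), 11 = σ(11).
Hence σ is surjective.
The image of σ is {1, 2, 3, 4, 5, 6, 7, 8, 9, 10, 11}, which has 11 elements.

11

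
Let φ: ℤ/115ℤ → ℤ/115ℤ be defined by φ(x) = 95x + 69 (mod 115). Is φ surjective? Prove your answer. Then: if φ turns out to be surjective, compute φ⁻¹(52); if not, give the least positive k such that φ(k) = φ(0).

23

Since gcd(95, 115) = 5, we have 95x ≡ 0 (mod 5) for all x, so φ(x) ≡ 4 (mod 5).
But 0 ≢ 4 (mod 5), so 0 ∈ ℤ/115ℤ has no preimage. Therefore φ is not surjective.
Since φ is not surjective, we find the least positive k with φ(k) = φ(0): this means 95k ≡ 0 (mod 115), i.e. 115 ∣ 95k. Since gcd(95, 115) = 5, dividing through by 5 this holds exactly when 23 ∣ 19k, and as gcd(19, 23) = 1, exactly when 23 ∣ k.
The smallest positive such k is 23.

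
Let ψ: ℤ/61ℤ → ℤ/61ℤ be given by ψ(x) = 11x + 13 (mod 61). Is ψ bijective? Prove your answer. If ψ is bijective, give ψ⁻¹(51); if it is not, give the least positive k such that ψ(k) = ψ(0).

9

Recall that ψ is injective if ψ(u) = ψ(v) implies u = v.
Suppose ψ(u) = ψ(v) in ℤ/61ℤ. Then 11u + 13 ≡ 11v + 13 (mod 61), thus 11(u − v) ≡ 0 (mod 61).
Since gcd(11, 61) = 1, 11 is invertible modulo 61, thus u − v ≡ 0 (mod 61), i.e. u = v.
We now compute 11⁻¹ mod 61 explicitly. Euclid's algorithm: 61 = 5·11 + 6, 11 = 1·6 + 5, 6 = 1·5 + 1; back-substituting gives 1 = 50·11 − 9·61, so 11⁻¹ ≡ 50 (mod 61).
Then y ↦ 50(y − 13) is a two-sided inverse to ψ, so every y ∈ ℤ/61ℤ has a preimage.
So ψ is bijective.
Since ψ is bijective, we find ψ⁻¹(51): we need 11x ≡ 51 − 13 ≡ 38 (mod 61). Using 11⁻¹ = 50: x ≡ 50·38 = 1900 = 31·61 + 9, so x = 9.
Check: ψ(9) = 11·9 + 13 = 112 = 1·61 + 51 ≡ 51 (mod 61).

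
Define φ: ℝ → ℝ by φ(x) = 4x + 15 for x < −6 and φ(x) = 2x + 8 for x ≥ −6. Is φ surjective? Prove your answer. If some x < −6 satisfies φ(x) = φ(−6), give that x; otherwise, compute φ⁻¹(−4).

-6

Both pieces are strictly increasing (slopes 4 and 2), so each is injective on its own interval.
The left piece maps (−∞, −6) onto (−∞, −9); the right piece maps [−6, ∞) onto [−4, ∞).
The union (−∞, −9) ∪ [−4, ∞) omits the interval between −9 and −4; in particular −9 has no preimage. So φ is not surjective.
Because the two images are disjoint, no x < −6 has φ(x) = φ(−6), so we compute φ⁻¹(−4): −4 lies in [−4, ∞), so solve 2x + 8 = −4: x = (−4 − 8)/2 = −6.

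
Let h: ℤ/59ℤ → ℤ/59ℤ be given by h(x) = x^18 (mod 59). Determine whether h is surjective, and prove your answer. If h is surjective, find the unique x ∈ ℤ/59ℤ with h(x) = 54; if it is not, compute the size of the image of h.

h(29): Repeated squaring mod 59: 29^1 ≡ 29, 29^2 ≡ 29² = 841 ≡ 15, 29^4 ≡ 15² = 225 ≡ 48, 29^8 ≡ 48² = 2304 ≡ 3, 29^16 ≡ 3² = 9. Since 18 = 16 + 2, 29^18 ≡ 9·15: 9·15 = 135 ≡ 17. So 29^18 ≡ 17 (mod 59).
h(30): Repeated squaring mod 59: 30^1 ≡ 30, 30^2 ≡ 30² = 900 ≡ 15, 30^4 ≡ 15² = 225 ≡ 48, 30^8 ≡ 48² = 2304 ≡ 3, 30^16 ≡ 3² = 9. Since 18 = 16 + 2, 30^18 ≡ 9·15: 9·15 = 135 ≡ 17. So 30^18 ≡ 17 (mod 59).
So h(29) = h(30) = 17 while 29 ≠ 30, so h is not injective.
A non-injective map from the 59-element set ℤ/59ℤ to itself takes at most 58 distinct values, so it cannot be surjective. Hence h is not surjective.
Since h is not surjective, we determine |image(h)|. Computing x^18 mod 59 for each x (by repeated squaring, reducing mod 59 at every step), the values h(0), h(1), …, h(58) are: 0, 1, 7, 57, 49, 3, 45, 27, 48, 4, 21, 36, 20, 15, 12, 53, 41, 35, 28, 26, 29, 5, 16, 19, 22, 9, 46, 51, 25, 17, 17, 25, 51, 46, 9, 22, 19, 16, 5, 29, 26, 28, 35, 41, 53, 12, 15, 20, 36, 21, 4, 48, 27, 45, 3, 49, 57, 7, 1.
The distinct values are {0, 1, 3, 4, 5, 7, 9, 12, 15, 16, 17, 19, 20, 21, 22, 25, 26, 27, 28, 29, 35, 36, 41, 45, 46, 48, 49, 51, 53, 57}; there are 30 of them.

30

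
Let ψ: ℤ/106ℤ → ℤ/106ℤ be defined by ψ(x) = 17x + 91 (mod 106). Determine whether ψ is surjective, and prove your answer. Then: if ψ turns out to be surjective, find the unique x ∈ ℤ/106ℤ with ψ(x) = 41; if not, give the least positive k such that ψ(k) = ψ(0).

22

Recall that ψ is surjective if every y in the codomain equals ψ(x) for some x in the domain.
Since gcd(17, 106) = 1, 17 is invertible modulo 106. Euclid's algorithm: 106 = 6·17 + 4, 17 = 4·4 + 1; back-substituting gives 1 = 25·17 − 4·106, so 17⁻¹ ≡ 25 (mod 106).
Then y ↦ 25(y − 91) is a two-sided inverse to ψ, so every y ∈ ℤ/106ℤ has a preimage.
So ψ is surjective.
Since ψ is surjective, we compute ψ⁻¹(41): solve 17x + 91 ≡ 41 (mod 106), i.e. 17x ≡ 56 (mod 106).
Multiplying by 17⁻¹ = 25 gives x ≡ 25·56 = 1400 = 13·106 + 22 ≡ 22 (mod 106).
Check: ψ(22) = 17·22 + 91 = 465 = 4·106 + 41 ≡ 41 (mod 106).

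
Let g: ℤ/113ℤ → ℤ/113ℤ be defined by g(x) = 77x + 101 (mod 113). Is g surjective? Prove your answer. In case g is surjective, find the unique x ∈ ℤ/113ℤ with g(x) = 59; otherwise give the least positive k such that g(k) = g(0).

20

Recall that g is surjective if every y in the codomain equals g(x) for some x in the domain.
Since gcd(77, 113) = 1, 77 is invertible modulo 113. Euclid's algorithm: 113 = 1·77 + 36, 77 = 2·36 + 5, 36 = 7·5 + 1; back-substituting gives 1 = 91·77 − 62·113, so 77⁻¹ ≡ 91 (mod 113).
For any y ∈ ℤ/113ℤ, x = 91(y − 101) mod 113 satisfies g(x) = 77·91(y − 101) + 101 ≡ y (since 77·91 ≡ 1 mod 113). So every y has a preimage.
Thus g is surjective.
Since g is surjective, we find g⁻¹(59): we need 77x ≡ 59 − 101 ≡ 71 (mod 113). Using 77⁻¹ = 91: x ≡ 91·71 = 6461 = 57·113 + 20, so x = 20.
Check: g(20) = 77·20 + 101 = 1641 = 14·113 + 59 ≡ 59 (mod 113).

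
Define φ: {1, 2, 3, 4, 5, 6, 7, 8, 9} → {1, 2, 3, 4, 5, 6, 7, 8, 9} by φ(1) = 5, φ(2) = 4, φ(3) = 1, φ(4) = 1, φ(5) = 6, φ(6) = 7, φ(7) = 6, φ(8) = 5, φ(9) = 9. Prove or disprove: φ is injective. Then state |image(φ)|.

φ(3) = 1 = φ(4) with 3 ≠ 4, so φ is not injective.
The image of φ is {1, 4, 5, 6, 7, 9}, which has 6 elements.

6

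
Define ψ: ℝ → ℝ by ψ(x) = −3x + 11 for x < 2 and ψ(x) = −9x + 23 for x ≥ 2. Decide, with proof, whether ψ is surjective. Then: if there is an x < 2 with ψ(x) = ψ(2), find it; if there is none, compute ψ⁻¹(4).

Both pieces are strictly decreasing (slopes −3 and −9), so each is injective on its own interval.
The left piece maps (−∞, 2) onto (5, ∞); the right piece maps [2, ∞) onto (−∞, 5].
These images together cover ℝ, so ψ is surjective.
Because the two images are disjoint, no x < 2 has ψ(x) = ψ(2), so we compute ψ⁻¹(4): 4 lies in (−∞, 5], so solve −9x + 23 = 4: x = (4 − 23)/(−9) = 19/9.

19/9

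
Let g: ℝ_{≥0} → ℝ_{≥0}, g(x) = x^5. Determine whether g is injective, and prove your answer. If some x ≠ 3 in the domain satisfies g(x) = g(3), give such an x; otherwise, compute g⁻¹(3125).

On ℝ_{≥0}, x ↦ x^5 is strictly increasing, so g(u) = g(v) forces u = v. Hence g is injective.
Since x ↦ x^5 is strictly increasing on ℝ_{≥0}, it is injective there, so no x ≠ 3 in the domain has g(x) = g(3). We therefore compute g⁻¹(3125) = 3125^{1/5} = 5 (indeed 5^5 = 3125).

5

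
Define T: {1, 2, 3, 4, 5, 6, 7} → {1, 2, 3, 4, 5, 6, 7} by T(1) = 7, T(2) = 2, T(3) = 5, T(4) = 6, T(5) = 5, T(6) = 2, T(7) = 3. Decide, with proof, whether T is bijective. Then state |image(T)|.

T(3) = 5 = T(5) with 3 ≠ 5, so T is not injective, hence not bijective.
The image of T is {2, 3, 5, 6, 7}, which has 5 elements.

5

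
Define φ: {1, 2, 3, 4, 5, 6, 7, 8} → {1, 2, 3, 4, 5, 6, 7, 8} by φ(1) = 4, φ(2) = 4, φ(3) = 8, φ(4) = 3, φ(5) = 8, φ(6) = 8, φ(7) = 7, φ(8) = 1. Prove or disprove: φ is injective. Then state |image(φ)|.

5

φ(1) = 4 = φ(2) with 1 ≠ 2, so φ is not injective.
The image of φ is {1, 3, 4, 7, 8}, which has 5 elements.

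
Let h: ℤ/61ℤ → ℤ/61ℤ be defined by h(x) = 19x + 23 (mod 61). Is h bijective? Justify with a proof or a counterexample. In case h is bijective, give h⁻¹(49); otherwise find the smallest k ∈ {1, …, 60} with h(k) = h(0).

11

Suppose h(x_1) = h(x_2) in ℤ/61ℤ. Then 19x_1 + 23 ≡ 19x_2 + 23 (mod 61), so 19(x_1 − x_2) ≡ 0 (mod 61).
Since gcd(19, 61) = 1, 19 is invertible modulo 61, hence x_1 − x_2 ≡ 0 (mod 61), i.e. x_1 = x_2.
We now compute 19⁻¹ mod 61 explicitly. Euclid's algorithm: 61 = 3·19 + 4, 19 = 4·4 + 3, 4 = 1·3 + 1; back-substituting gives 1 = 45·19 − 14·61, so 19⁻¹ ≡ 45 (mod 61).
Then y ↦ 45(y − 23) is a two-sided inverse to h, so every y ∈ ℤ/61ℤ has a preimage.
So h is bijective.
Since h is bijective, we find h⁻¹(49): we need 19x ≡ 49 − 23 ≡ 26 (mod 61). Using 19⁻¹ = 45: x ≡ 45·26 = 1170 = 19·61 + 11, so x = 11.
Check: h(11) = 19·11 + 23 = 232 = 3·61 + 49 ≡ 49 (mod 61).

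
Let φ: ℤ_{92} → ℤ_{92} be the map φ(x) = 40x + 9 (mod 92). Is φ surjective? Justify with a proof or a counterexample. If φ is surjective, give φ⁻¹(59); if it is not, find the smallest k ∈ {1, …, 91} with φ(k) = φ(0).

By definition, φ is surjective if every y in the codomain equals φ(x) for some x in the domain.
Since gcd(40, 92) = 4, we have 40x ≡ 0 (mod 4) for all x, so φ(x) ≡ 1 (mod 4).
But 0 ≢ 1 (mod 4), so 0 ∈ ℤ_{92} has no preimage. So φ is not surjective.
Since φ is not surjective, we find the least positive k with φ(k) = φ(0): this means 40k ≡ 0 (mod 92), i.e. 92 ∣ 40k. Since gcd(40, 92) = 4, dividing through by 4 this holds exactly when 23 ∣ 10k, and as gcd(10, 23) = 1, exactly when 23 ∣ k.
The smallest positive such k is 23.

23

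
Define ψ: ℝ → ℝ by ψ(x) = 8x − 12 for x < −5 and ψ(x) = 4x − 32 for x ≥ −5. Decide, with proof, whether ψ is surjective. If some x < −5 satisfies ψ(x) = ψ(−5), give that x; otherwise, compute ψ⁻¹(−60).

-6

Both pieces are strictly increasing (slopes 8 and 4), so each is injective on its own interval.
The left piece maps (−∞, −5) onto (−∞, −52); the right piece maps [−5, ∞) onto [−52, ∞).
These images together cover ℝ, so ψ is surjective.
Because the two images are disjoint, no x < −5 has ψ(x) = ψ(−5), so we compute ψ⁻¹(−60): −60 lies in (−∞, −52), so solve 8x − 12 = −60: x = (−60 + 12)/8 = −6.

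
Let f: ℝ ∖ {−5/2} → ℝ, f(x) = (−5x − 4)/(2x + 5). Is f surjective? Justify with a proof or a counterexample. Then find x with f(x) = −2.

6

If f(x) = −5/2, cross-multiplying gives 2(−5x − 4) = −5(2x + 5), which simplifies to −8 = −25 — false.  So −5/2 has no preimage and f is not surjective.
Solving f(x) = −2: cross-multiplying gives −5x − 4 = −2(2x + 5), which rearranges to −1x = −6, so x = 6.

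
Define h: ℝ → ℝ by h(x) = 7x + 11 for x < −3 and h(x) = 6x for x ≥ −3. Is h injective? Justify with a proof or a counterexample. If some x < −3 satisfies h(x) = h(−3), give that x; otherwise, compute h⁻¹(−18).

Both pieces are strictly increasing (slopes 7 and 6), so each is injective on its own interval.
The left piece maps (−∞, −3) onto (−∞, −10); the right piece maps [−3, ∞) onto [−18, ∞).
These images overlap. In particular h(−3) = −18 (right piece), and solving 7x + 11 = −18 on the left piece gives x = −29/7 < −3.
So h(−29/7) = h(−3) with −29/7 ≠ −3, and h is not injective. This x = −29/7 is the requested value below −3.

-29/7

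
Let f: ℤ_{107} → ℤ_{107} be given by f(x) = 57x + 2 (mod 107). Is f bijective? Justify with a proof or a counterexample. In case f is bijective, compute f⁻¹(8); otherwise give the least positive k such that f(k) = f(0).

If f(a) = f(b), then 57a ≡ 57b (mod 107). Because gcd(57, 107) = 1, we may cancel 57 to get a ≡ b (mod 107).
We now compute 57⁻¹ mod 107 explicitly. Euclid's algorithm: 107 = 1·57 + 50, 57 = 1·50 + 7, 50 = 7·7 + 1; back-substituting gives 1 = 92·57 − 49·107, so 57⁻¹ ≡ 92 (mod 107).
For any y ∈ ℤ_{107}, x = 92(y − 2) mod 107 satisfies f(x) = 57·92(y − 2) + 2 ≡ y (since 57·92 ≡ 1 mod 107). So every y has a preimage.
Therefore f is bijective.
Since f is bijective, we compute f⁻¹(8): solve 57x + 2 ≡ 8 (mod 107), i.e. 57x ≡ 6 (mod 107).
Multiplying by 57⁻¹ = 92 gives x ≡ 92·6 = 552 = 5·107 + 17 ≡ 17 (mod 107).
Check: f(17) = 57·17 + 2 = 971 = 9·107 + 8 ≡ 8 (mod 107).

17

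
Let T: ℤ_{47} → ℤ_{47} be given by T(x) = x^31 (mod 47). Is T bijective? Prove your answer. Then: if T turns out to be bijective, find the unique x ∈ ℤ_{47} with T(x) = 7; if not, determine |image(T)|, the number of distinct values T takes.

Since 47 is prime, the nonzero elements of ℤ_{47} form a cyclic group of order 46.
As gcd(31, 46) = 1, raising to the 31st power is a bijection on this group: if u^31 ≡ v^31 then (uv^{−1})^31 = 1, and the only element of order dividing gcd(31, 46) = 1 is 1, so u = v.
With T(0) = 0 this makes T injective on all of ℤ_{47}, hence bijective (finite equal-size domain and codomain). In particular T is bijective.
Since T is bijective, we find the preimage of 7. The inverse of x ↦ x^31 on (ℤ_{47})^× is x ↦ x^3, because 31·3 = 93 = 2·46 + 1 ≡ 1 (mod 46) and x^{46} = 1 for x ≠ 0 (Fermat). So T⁻¹(7) = 7^3 mod 47.
Repeated squaring mod 47: 7^1 ≡ 7, 7^2 ≡ 7² = 49 ≡ 2. Since 3 = 2 + 1, 7^3 ≡ 2·7: 2·7 = 14. So 7^3 ≡ 14 (mod 47).
Hence T⁻¹(7) = 14.

14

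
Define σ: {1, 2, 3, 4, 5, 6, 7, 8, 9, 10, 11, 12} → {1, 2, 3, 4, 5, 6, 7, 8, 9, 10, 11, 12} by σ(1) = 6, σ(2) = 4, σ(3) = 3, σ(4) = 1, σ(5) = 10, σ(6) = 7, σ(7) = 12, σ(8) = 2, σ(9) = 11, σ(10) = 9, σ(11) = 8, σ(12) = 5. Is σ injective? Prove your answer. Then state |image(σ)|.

The values σ(1), …, σ(12) are 6, 4, 3, 1, 10, 7, 12, 2, 11, 9, 8, 5 — all distinct.
So σ(a) = σ(b) only when a = b, and σ is injective.
The image of σ is {1, 2, 3, 4, 5, 6, 7, 8, 9, 10, 11, 12}, which has 12 elements.

12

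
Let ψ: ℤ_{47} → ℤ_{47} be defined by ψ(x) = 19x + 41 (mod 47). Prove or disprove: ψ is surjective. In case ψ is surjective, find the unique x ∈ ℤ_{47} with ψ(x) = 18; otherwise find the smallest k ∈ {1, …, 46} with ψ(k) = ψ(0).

26

By definition, ψ is surjective if every y in the codomain equals ψ(x) for some x in the domain.
Since gcd(19, 47) = 1, 19 is invertible modulo 47. Euclid's algorithm: 47 = 2·19 + 9, 19 = 2·9 + 1; back-substituting gives 1 = 5·19 − 2·47, so 19⁻¹ ≡ 5 (mod 47).
For any y ∈ ℤ_{47}, x = 5(y − 41) mod 47 satisfies ψ(x) = 19·5(y − 41) + 41 ≡ y (since 19·5 ≡ 1 mod 47). So every y has a preimage.
Therefore ψ is surjective.
Since ψ is surjective, we find ψ⁻¹(18): we need 19x ≡ 18 − 41 ≡ 24 (mod 47). Using 19⁻¹ = 5: x ≡ 5·24 = 120 = 2·47 + 26, so x = 26.
Check: ψ(26) = 19·26 + 41 = 535 = 11·47 + 18 ≡ 18 (mod 47).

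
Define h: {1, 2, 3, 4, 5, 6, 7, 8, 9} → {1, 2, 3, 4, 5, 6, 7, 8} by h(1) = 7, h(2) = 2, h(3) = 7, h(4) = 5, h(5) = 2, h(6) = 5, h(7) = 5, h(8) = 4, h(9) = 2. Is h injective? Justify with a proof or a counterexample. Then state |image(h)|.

4

h(1) = 7 = h(3) with 1 ≠ 3, so h is not injective.
The image of h is {2, 4, 5, 7}, which has 4 elements.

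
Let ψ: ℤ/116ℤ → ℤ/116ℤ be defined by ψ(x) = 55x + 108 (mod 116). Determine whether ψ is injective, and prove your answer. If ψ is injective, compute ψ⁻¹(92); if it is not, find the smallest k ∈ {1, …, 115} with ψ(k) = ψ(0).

44

Suppose ψ(x_1) = ψ(x_2) in ℤ/116ℤ. Then 55x_1 + 108 ≡ 55x_2 + 108 (mod 116), therefore 55(x_1 − x_2) ≡ 0 (mod 116).
Since gcd(55, 116) = 1, 55 is invertible modulo 116, hence x_1 − x_2 ≡ 0 (mod 116), i.e. x_1 = x_2.
So ψ is injective.
We now compute 55⁻¹ mod 116 explicitly. Euclid's algorithm: 116 = 2·55 + 6, 55 = 9·6 + 1; back-substituting gives 1 = 19·55 − 9·116, so 55⁻¹ ≡ 19 (mod 116).
Since ψ is injective, we compute ψ⁻¹(92): solve 55x + 108 ≡ 92 (mod 116), i.e. 55x ≡ 100 (mod 116).
Multiplying by 55⁻¹ = 19 gives x ≡ 19·100 = 1900 = 16·116 + 44 ≡ 44 (mod 116).
Check: ψ(44) = 55·44 + 108 = 2528 = 21·116 + 92 ≡ 92 (mod 116).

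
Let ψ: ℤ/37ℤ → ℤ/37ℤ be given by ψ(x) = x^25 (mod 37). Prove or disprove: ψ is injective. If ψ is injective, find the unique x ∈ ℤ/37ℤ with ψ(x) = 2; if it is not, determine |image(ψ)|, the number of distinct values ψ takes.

Since 37 is prime, the nonzero elements of ℤ/37ℤ form a cyclic group of order 36.
As gcd(25, 36) = 1, raising to the 25th power is a bijection on this group: if a^25 ≡ b^25 then (ab^{−1})^25 = 1, and the only element of order dividing gcd(25, 36) = 1 is 1, so a = b.
With ψ(0) = 0 this makes ψ injective on all of ℤ/37ℤ, hence bijective (finite equal-size domain and codomain). In particular ψ is injective.
Since ψ is injective, we find the preimage of 2. The inverse of x ↦ x^25 on (ℤ/37ℤ)^× is x ↦ x^13, because 25·13 = 325 = 9·36 + 1 ≡ 1 (mod 36) and x^{36} = 1 for x ≠ 0 (Fermat). So ψ⁻¹(2) = 2^13 mod 37.
Repeated squaring mod 37: 2^1 ≡ 2, 2^2 ≡ 2² = 4, 2^4 ≡ 4² = 16, 2^8 ≡ 16² = 256 ≡ 34. Since 13 = 8 + 4 + 1, 2^13 ≡ 34·16·2: 34·16 = 544 ≡ 26, then 26·2 = 52 ≡ 15. So 2^13 ≡ 15 (mod 37).
Hence ψ⁻¹(2) = 15.

15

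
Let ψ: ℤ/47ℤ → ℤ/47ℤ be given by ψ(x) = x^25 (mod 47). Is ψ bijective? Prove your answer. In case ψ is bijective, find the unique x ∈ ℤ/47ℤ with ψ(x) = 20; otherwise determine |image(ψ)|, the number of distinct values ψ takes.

Since 47 is prime, the nonzero elements of ℤ/47ℤ form a cyclic group of order 46.
As gcd(25, 46) = 1, raising to the 25th power is a bijection on this group: if u^25 ≡ v^25 then (uv^{−1})^25 = 1, and the only element of order dividing gcd(25, 46) = 1 is 1, so u = v.
With ψ(0) = 0 this makes ψ injective on all of ℤ/47ℤ, hence bijective (finite equal-size domain and codomain). In particular ψ is bijective.
Since ψ is bijective, we find the preimage of 20. The inverse of x ↦ x^25 on (ℤ/47ℤ)^× is x ↦ x^35, because 25·35 = 875 = 19·46 + 1 ≡ 1 (mod 46) and x^{46} = 1 for x ≠ 0 (Fermat). So ψ⁻¹(20) = 20^35 mod 47.
Repeated squaring mod 47: 20^1 ≡ 20, 20^2 ≡ 20² = 400 ≡ 24, 20^4 ≡ 24² = 576 ≡ 12, 20^8 ≡ 12² = 144 ≡ 3, 20^16 ≡ 3² = 9, 20^32 ≡ 9² = 81 ≡ 34. Since 35 = 32 + 2 + 1, 20^35 ≡ 34·24·20: 34·24 = 816 ≡ 17, then 17·20 = 340 ≡ 11. So 20^35 ≡ 11 (mod 47).
Hence ψ⁻¹(20) = 11.

11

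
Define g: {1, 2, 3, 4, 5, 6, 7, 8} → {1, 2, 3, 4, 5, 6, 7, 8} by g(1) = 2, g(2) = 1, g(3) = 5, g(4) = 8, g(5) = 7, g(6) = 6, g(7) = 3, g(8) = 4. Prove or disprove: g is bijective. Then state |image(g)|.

8

The values 2, 1, 5, 8, 7, 6, 3, 4 are a permutation of {1, 2, 3, 4, 5, 6, 7, 8}: each element appears exactly once.
So g is injective and surjective, hence bijective.
The image of g is {1, 2, 3, 4, 5, 6, 7, 8}, which has 8 elements.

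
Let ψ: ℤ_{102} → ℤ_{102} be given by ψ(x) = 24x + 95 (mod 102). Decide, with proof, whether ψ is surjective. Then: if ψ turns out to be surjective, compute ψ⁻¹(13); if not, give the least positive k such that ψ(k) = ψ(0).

By definition, surjectivity means every element of the codomain has a preimage under ψ.
Since gcd(24, 102) = 6, we have 24x ≡ 0 (mod 6) for all x, so ψ(x) ≡ 5 (mod 6).
But 0 ≢ 5 (mod 6), so 0 ∈ ℤ_{102} has no preimage. Thus ψ is not surjective.
Since ψ is not surjective, we find the least positive k with ψ(k) = ψ(0): this means 24k ≡ 0 (mod 102), i.e. 102 ∣ 24k. Since gcd(24, 102) = 6, dividing through by 6 this holds exactly when 17 ∣ 4k, and as gcd(4, 17) = 1, exactly when 17 ∣ k.
The smallest positive such k is 17.

17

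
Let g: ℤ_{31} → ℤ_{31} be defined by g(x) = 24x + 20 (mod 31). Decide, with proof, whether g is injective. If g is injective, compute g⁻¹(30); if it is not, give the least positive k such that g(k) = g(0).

Recall that injectivity means: for all x_1, x_2 in the domain, g(x_1) = g(x_2) implies x_1 = x_2.
Suppose g(x_1) = g(x_2) in ℤ_{31}. Then 24x_1 + 20 ≡ 24x_2 + 20 (mod 31), therefore 24(x_1 − x_2) ≡ 0 (mod 31).
Since gcd(24, 31) = 1, 24 is invertible modulo 31, so x_1 − x_2 ≡ 0 (mod 31), i.e. x_1 = x_2.
Hence g is injective.
We now compute 24⁻¹ mod 31 explicitly. Euclid's algorithm: 31 = 1·24 + 7, 24 = 3·7 + 3, 7 = 2·3 + 1; back-substituting gives 1 = 22·24 − 17·31, so 24⁻¹ ≡ 22 (mod 31).
Since g is injective, we find g⁻¹(30): we need 24x ≡ 30 − 20 ≡ 10 (mod 31). Using 24⁻¹ = 22: x ≡ 22·10 = 220 = 7·31 + 3, so x = 3.
Check: g(3) = 24·3 + 20 = 92 = 2·31 + 30 ≡ 30 (mod 31).

3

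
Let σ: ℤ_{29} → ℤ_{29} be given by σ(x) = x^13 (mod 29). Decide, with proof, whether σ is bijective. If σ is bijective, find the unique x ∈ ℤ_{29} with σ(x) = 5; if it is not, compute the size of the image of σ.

6

Since 29 is prime, the nonzero elements of ℤ_{29} form a cyclic group of order 28.
As gcd(13, 28) = 1, raising to the 13th power is a bijection on this group: if x_1^13 ≡ x_2^13 then (x_1x_2^{−1})^13 = 1, and the only element of order dividing gcd(13, 28) = 1 is 1, so x_1 = x_2.
With σ(0) = 0 this makes σ injective on all of ℤ_{29}, hence bijective (finite equal-size domain and codomain). In particular σ is bijective.
Since σ is bijective, we find the preimage of 5. The inverse of x ↦ x^13 on (ℤ_{29})^× is x ↦ x^13, because 13·13 = 169 = 6·28 + 1 ≡ 1 (mod 28) and x^{28} = 1 for x ≠ 0 (Fermat). So σ⁻¹(5) = 5^13 mod 29.
Repeated squaring mod 29: 5^1 ≡ 5, 5^2 ≡ 5² = 25, 5^4 ≡ 25² = 625 ≡ 16, 5^8 ≡ 16² = 256 ≡ 24. Since 13 = 8 + 4 + 1, 5^13 ≡ 24·16·5: 24·16 = 384 ≡ 7, then 7·5 = 35 ≡ 6. So 5^13 ≡ 6 (mod 29).
Hence σ⁻¹(5) = 6.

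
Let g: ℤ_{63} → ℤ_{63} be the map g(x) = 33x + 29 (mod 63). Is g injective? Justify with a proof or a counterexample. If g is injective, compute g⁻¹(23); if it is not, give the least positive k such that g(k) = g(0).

We have gcd(33, 63) = 3 > 1. Taking u = 0 and v = 21: g(0) = 29 and g(21) = 33·21 + 29 = 722 ≡ 29 (mod 63).
So g(0) = g(21) while 0 ≠ 21, therefore g is not injective.
Since g is not injective, we find the least positive k with g(k) = g(0): this means 33k ≡ 0 (mod 63), i.e. 63 ∣ 33k. Since gcd(33, 63) = 3, dividing through by 3 this holds exactly when 21 ∣ 11k, and as gcd(11, 21) = 1, exactly when 21 ∣ k.
The smallest positive such k is 21.

21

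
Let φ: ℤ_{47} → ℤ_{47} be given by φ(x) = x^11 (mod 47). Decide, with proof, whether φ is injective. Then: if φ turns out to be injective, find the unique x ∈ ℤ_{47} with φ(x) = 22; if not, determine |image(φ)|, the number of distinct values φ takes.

10

Since 47 is prime, the nonzero elements of ℤ_{47} form a cyclic group of order 46.
As gcd(11, 46) = 1, raising to the 11th power is a bijection on this group: if x_1^11 ≡ x_2^11 then (x_1x_2^{−1})^11 = 1, and the only element of order dividing gcd(11, 46) = 1 is 1, so x_1 = x_2.
With φ(0) = 0 this makes φ injective on all of ℤ_{47}, hence bijective (finite equal-size domain and codomain). In particular φ is injective.
Since φ is injective, we find the preimage of 22. The inverse of x ↦ x^11 on (ℤ_{47})^× is x ↦ x^21, because 11·21 = 231 = 5·46 + 1 ≡ 1 (mod 46) and x^{46} = 1 for x ≠ 0 (Fermat). So φ⁻¹(22) = 22^21 mod 47.
Repeated squaring mod 47: 22^1 ≡ 22, 22^2 ≡ 22² = 484 ≡ 14, 22^4 ≡ 14² = 196 ≡ 8, 22^8 ≡ 8² = 64 ≡ 17, 22^16 ≡ 17² = 289 ≡ 7. Since 21 = 16 + 4 + 1, 22^21 ≡ 7·8·22: 7·8 = 56 ≡ 9, then 9·22 = 198 ≡ 10. So 22^21 ≡ 10 (mod 47).
Hence φ⁻¹(22) = 10.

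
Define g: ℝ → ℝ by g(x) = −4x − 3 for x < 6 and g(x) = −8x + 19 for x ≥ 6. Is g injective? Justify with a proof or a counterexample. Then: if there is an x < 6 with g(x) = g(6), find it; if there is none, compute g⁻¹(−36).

55/8

Both pieces are strictly decreasing (slopes −4 and −8), so each is injective on its own interval.
The left piece maps (−∞, 6) onto (−27, ∞); the right piece maps [6, ∞) onto (−∞, −29].
These images are disjoint, so no value is attained by both pieces. So g is injective.
Because the two images are disjoint, no x < 6 has g(x) = g(6), so we compute g⁻¹(−36): −36 lies in (−∞, −29], so solve −8x + 19 = −36: x = (−36 − 19)/(−8) = 55/8.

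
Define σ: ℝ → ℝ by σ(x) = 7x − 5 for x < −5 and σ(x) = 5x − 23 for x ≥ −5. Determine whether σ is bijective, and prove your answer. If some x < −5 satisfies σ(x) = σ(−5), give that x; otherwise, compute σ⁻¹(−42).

-43/7

Both pieces are strictly increasing (slopes 7 and 5), so each is injective on its own interval.
The left piece maps (−∞, −5) onto (−∞, −40); the right piece maps [−5, ∞) onto [−48, ∞).
These images overlap. In particular σ(−5) = −48 (right piece), and solving 7x − 5 = −48 on the left piece gives x = −43/7 < −5.
So σ(−43/7) = σ(−5) with −43/7 ≠ −5, and σ is not injective, hence not bijective. This x = −43/7 is the requested value below −5.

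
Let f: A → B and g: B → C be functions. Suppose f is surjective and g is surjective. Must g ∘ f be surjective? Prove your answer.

surjective

Let c ∈ C. Since g is surjective, there is b ∈ B with g(b) = c. Since f is surjective, there is a ∈ A with f(a) = b.
Then (g ∘ f)(a) = g(b) = c. Therefore g ∘ f is surjective.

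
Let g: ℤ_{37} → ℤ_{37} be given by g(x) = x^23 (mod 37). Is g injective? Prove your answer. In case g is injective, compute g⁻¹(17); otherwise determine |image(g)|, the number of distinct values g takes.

32

Since 37 is prime, the nonzero elements of ℤ_{37} form a cyclic group of order 36.
As gcd(23, 36) = 1, raising to the 23rd power is a bijection on this group: if x_1^23 ≡ x_2^23 then (x_1x_2^{−1})^23 = 1, and the only element of order dividing gcd(23, 36) = 1 is 1, so x_1 = x_2.
With g(0) = 0 this makes g injective on all of ℤ_{37}, hence bijective (finite equal-size domain and codomain). In particular g is injective.
Since g is injective, we find the preimage of 17. The inverse of x ↦ x^23 on (ℤ_{37})^× is x ↦ x^11, because 23·11 = 253 = 7·36 + 1 ≡ 1 (mod 36) and x^{36} = 1 for x ≠ 0 (Fermat). So g⁻¹(17) = 17^11 mod 37.
Repeated squaring mod 37: 17^1 ≡ 17, 17^2 ≡ 17² = 289 ≡ 30, 17^4 ≡ 30² = 900 ≡ 12, 17^8 ≡ 12² = 144 ≡ 33. Since 11 = 8 + 2 + 1, 17^11 ≡ 33·30·17: 33·30 = 990 ≡ 28, then 28·17 = 476 ≡ 32. So 17^11 ≡ 32 (mod 37).
Hence g⁻¹(17) = 32.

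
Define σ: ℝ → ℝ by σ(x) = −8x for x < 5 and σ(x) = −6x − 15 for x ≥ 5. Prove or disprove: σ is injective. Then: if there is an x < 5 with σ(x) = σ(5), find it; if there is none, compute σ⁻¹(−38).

Both pieces are strictly decreasing (slopes −8 and −6), so each is injective on its own interval.
The left piece maps (−∞, 5) onto (−40, ∞); the right piece maps [5, ∞) onto (−∞, −45].
These images are disjoint, so no value is attained by both pieces. So σ is injective.
Because the two images are disjoint, no x < 5 has σ(x) = σ(5), so we compute σ⁻¹(−38): −38 lies in (−40, ∞), so solve −8x = −38: x = (−38 − 0)/(−8) = 19/4.

19/4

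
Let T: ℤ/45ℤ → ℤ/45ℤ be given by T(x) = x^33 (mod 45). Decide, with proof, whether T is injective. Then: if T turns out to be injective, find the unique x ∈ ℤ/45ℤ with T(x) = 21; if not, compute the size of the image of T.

T(0) = 0^33 = 0.
T(15): Repeated squaring mod 45: 15^1 ≡ 15, 15^2 ≡ 15² = 225 ≡ 0, 15^4 ≡ 0² = 0, 15^8 ≡ 0² = 0, 15^16 ≡ 0² = 0, 15^32 ≡ 0² = 0. Since 33 = 32 + 1, 15^33 ≡ 0·15: 0·15 = 0. So 15^33 ≡ 0 (mod 45).
So T(0) = T(15) = 0 while 0 ≠ 15, therefore T is not injective.
Since T is not injective, we determine |image(T)|. Computing x^33 mod 45 for each x (by repeated squaring, reducing mod 45 at every step), the values T(0), T(1), …, T(44) are: 0, 1, 17, 18, 19, 35, 36, 37, 8, 9, 10, 26, 27, 28, 44, 0, 1, 17, 18, 19, 35, 36, 37, 8, 9, 10, 26, 27, 28, 44, 0, 1, 17, 18, 19, 35, 36, 37, 8, 9, 10, 26, 27, 28, 44.
The distinct values are {0, 1, 8, 9, 10, 17, 18, 19, 26, 27, 28, 35, 36, 37, 44}; there are 15 of them.

15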